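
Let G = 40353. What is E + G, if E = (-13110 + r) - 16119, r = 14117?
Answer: 25241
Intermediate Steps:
E = -15112 (E = (-13110 + 14117) - 16119 = 1007 - 16119 = -15112)
E + G = -15112 + 40353 = 25241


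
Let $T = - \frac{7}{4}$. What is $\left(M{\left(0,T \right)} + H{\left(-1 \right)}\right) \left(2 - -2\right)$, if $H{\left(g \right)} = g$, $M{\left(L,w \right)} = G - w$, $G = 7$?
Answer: $31$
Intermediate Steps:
$T = - \frac{7}{4}$ ($T = \left(-7\right) \frac{1}{4} = - \frac{7}{4} \approx -1.75$)
$M{\left(L,w \right)} = 7 - w$
$\left(M{\left(0,T \right)} + H{\left(-1 \right)}\right) \left(2 - -2\right) = \left(\left(7 - - \frac{7}{4}\right) - 1\right) \left(2 - -2\right) = \left(\left(7 + \frac{7}{4}\right) - 1\right) \left(2 + 2\right) = \left(\frac{35}{4} - 1\right) 4 = \frac{31}{4} \cdot 4 = 31$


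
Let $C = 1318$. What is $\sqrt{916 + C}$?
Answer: $\sqrt{2234} \approx 47.265$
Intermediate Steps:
$\sqrt{916 + C} = \sqrt{916 + 1318} = \sqrt{2234}$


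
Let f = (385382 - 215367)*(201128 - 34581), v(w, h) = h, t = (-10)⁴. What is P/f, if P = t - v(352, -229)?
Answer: 10229/28315488205 ≈ 3.6125e-7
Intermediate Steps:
t = 10000
f = 28315488205 (f = 170015*166547 = 28315488205)
P = 10229 (P = 10000 - 1*(-229) = 10000 + 229 = 10229)
P/f = 10229/28315488205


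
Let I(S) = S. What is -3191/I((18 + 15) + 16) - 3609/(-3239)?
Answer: -10158808/158711 ≈ -64.008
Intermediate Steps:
-3191/I((18 + 15) + 16) - 3609/(-3239) = -3191/((18 + 15) + 16) - 3609/(-3239) = -3191/(33 + 16) - 3609*(-1/3239) = -3191/49 + 3609/3239 = -10158808/158711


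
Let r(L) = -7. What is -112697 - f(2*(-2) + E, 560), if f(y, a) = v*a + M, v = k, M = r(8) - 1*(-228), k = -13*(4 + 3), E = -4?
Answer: -61958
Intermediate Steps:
k = -91 (k = -13*7 = -91)
M = 221 (M = -7 - 1*(-228) = -7 + 228 = 221)
v = -91
f(y, a) = 221 - 91*a (f(y, a) = -91*a + 221 = 221 - 91*a)
-112697 - f(2*(-2) + E, 560) = -112697 - (221 - 91*560) = -112697 - (221 - 50960) = -112697 - 1*(-50739) = -112697 + 50739 = -61958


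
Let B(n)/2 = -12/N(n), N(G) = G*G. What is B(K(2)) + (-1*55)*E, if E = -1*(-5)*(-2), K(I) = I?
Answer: 544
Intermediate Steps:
N(G) = G²
B(n) = -24/n² (B(n) = 2*(-12/n²) = -24/n²)
E = -10 (E = 5*(-2) = -10)
B(K(2)) + (-1*55)*E = -24/2² - 1*55*(-10) = -24*¼ - 55*(-10) = -6 + 550 = 544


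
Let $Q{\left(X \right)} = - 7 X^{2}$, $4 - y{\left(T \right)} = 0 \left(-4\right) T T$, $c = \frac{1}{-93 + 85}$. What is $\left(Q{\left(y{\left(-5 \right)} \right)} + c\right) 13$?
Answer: $- \frac{11661}{8} \approx -1457.6$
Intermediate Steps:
$c = - \frac{1}{8}$ ($c = \frac{1}{-8} = - \frac{1}{8} \approx -0.125$)
$y{\left(T \right)} = 4$ ($y{\left(T \right)} = 4 - 0 \left(-4\right) T T = 4 - 0 T T = 4 - 0 T = 4 - 0 = 4 + 0 = 4$)
$\left(Q{\left(y{\left(-5 \right)} \right)} + c\right) 13 = \left(- 7 \cdot 4^{2} - \frac{1}{8}\right) 13 = \left(\left(-7\right) 16 - \frac{1}{8}\right) 13 = \left(-112 - \frac{1}{8}\right) 13 = \left(- \frac{897}{8}\right) 13 = - \frac{11661}{8}$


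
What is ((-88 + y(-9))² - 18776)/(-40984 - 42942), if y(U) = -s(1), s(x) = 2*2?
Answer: 5156/41963 ≈ 0.12287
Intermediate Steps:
s(x) = 4
y(U) = -4 (y(U) = -1*4 = -4)
((-88 + y(-9))² - 18776)/(-40984 - 42942) = ((-88 - 4)² - 18776)/(-40984 - 42942) = ((-92)² - 18776)/(-83926) = (8464 - 18776)*(-1/83926) = -10312*(-1/83926) = 5156/41963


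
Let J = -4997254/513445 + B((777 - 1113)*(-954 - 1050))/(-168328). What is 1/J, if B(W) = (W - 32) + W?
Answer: -10803396245/191576445154 ≈ -0.056392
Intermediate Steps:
B(W) = -32 + 2*W (B(W) = (-32 + W) + W = -32 + 2*W)
J = -191576445154/10803396245 (J = -4997254/513445 + (-32 + 2*((777 - 1113)*(-954 - 1050)))/(-168328) = -4997254*1/513445 + (-32 + 2*(-336*(-2004)))*(-1/168328) = -4997254/513445 + (-32 + 2*673344)*(-1/168328) = -4997254/513445 + (-32 + 1346688)*(-1/168328) = -4997254/513445 + 1346656*(-1/168328) = -4997254/513445 - 168332/21041 = -191576445154/10803396245 ≈ -17.733)
1/J = 1/(-191576445154/10803396245) = -10803396245/191576445154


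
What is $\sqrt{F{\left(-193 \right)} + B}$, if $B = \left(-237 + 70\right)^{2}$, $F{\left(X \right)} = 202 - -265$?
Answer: $2 \sqrt{7089} \approx 168.39$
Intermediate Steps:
$F{\left(X \right)} = 467$ ($F{\left(X \right)} = 202 + 265 = 467$)
$B = 27889$ ($B = \left(-167\right)^{2} = 27889$)
$\sqrt{F{\left(-193 \right)} + B} = \sqrt{467 + 27889} = \sqrt{28356} = 2 \sqrt{7089}$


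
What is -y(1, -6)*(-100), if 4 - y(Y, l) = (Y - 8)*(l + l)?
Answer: -8000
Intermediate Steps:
y(Y, l) = 4 - 2*l*(-8 + Y) (y(Y, l) = 4 - (Y - 8)*(l + l) = 4 - (-8 + Y)*2*l = 4 - 2*l*(-8 + Y))
-y(1, -6)*(-100) = -(4 + 16*(-6) - 2*1*(-6))*(-100) = -(4 - 96 + 12)*(-100) = -(-80)*(-100) = -1*8000 = -8000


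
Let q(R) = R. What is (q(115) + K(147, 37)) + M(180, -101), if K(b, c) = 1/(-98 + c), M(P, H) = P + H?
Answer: 11833/61 ≈ 193.98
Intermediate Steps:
M(P, H) = H + P
(q(115) + K(147, 37)) + M(180, -101) = (115 + 1/(-98 + 37)) + (-101 + 180) = (115 + 1/(-61)) + 79 = (115 - 1/61) + 79 = 7014/61 + 79 = 11833/61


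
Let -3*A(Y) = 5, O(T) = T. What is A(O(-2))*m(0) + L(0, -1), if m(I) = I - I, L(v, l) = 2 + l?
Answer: 1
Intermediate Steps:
A(Y) = -5/3 (A(Y) = -1/3*5 = -5/3)
m(I) = 0
A(O(-2))*m(0) + L(0, -1) = -5/3*0 + (2 - 1) = 0 + 1 = 1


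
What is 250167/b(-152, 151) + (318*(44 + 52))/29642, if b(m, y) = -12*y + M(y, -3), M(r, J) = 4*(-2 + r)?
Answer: -3689164083/18022336 ≈ -204.70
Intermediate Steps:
M(r, J) = -8 + 4*r
b(m, y) = -8 - 8*y (b(m, y) = -12*y + (-8 + 4*y) = -8 - 8*y)
250167/b(-152, 151) + (318*(44 + 52))/29642 = 250167/(-8 - 8*151) + (318*(44 + 52))/29642 = 250167/(-8 - 1208) + (318*96)*(1/29642) = 250167/(-1216) + 30528*(1/29642) = 250167*(-1/1216) + 15264/14821 = -250167/1216 + 15264/14821 = -3689164083/18022336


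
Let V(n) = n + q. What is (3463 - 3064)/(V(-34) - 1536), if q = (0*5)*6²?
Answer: -399/1570 ≈ -0.25414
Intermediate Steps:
q = 0 (q = 0*36 = 0)
V(n) = n (V(n) = n + 0 = n)
(3463 - 3064)/(V(-34) - 1536) = (3463 - 3064)/(-34 - 1536) = 399/(-1570) = 399*(-1/1570) = -399/1570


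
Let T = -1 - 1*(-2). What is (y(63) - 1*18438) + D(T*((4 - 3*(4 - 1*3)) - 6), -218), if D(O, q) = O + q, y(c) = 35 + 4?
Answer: -18622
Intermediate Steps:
y(c) = 39
T = 1 (T = -1 + 2 = 1)
(y(63) - 1*18438) + D(T*((4 - 3*(4 - 1*3)) - 6), -218) = (39 - 1*18438) + (1*((4 - 3*(4 - 1*3)) - 6) - 218) = (39 - 18438) + (1*((4 - 3*(4 - 3)) - 6) - 218) = -18399 + (1*((4 - 3*1) - 6) - 218) = -18399 + (1*((4 - 3) - 6) - 218) = -18399 + (1*(1 - 6) - 218) = -18399 + (1*(-5) - 218) = -18399 + (-5 - 218) = -18399 - 223 = -18622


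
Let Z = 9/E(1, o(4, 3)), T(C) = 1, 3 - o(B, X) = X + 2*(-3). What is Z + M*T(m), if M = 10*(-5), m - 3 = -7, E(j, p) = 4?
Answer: -191/4 ≈ -47.750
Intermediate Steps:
o(B, X) = 9 - X (o(B, X) = 3 - (X + 2*(-3)) = 3 - (X - 6) = 3 - (-6 + X) = 3 + (6 - X) = 9 - X)
m = -4 (m = 3 - 7 = -4)
Z = 9/4 ≈ 2.2500
M = -50
Z + M*T(m) = 9/4 - 50*1 = 9/4 - 50 = -191/4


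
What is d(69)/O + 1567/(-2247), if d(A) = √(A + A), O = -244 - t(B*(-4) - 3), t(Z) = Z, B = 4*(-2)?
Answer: -1567/2247 - √138/273 ≈ -0.74041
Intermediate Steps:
B = -8
O = -273 (O = -244 - (-8*(-4) - 3) = -244 - (32 - 3) = -244 - 1*29 = -244 - 29 = -273)
d(A) = √2*√A (d(A) = √(2*A) = √2*√A)
d(69)/O + 1567/(-2247) = (√2*√69)/(-273) + 1567/(-2247) = √138*(-1/273) + 1567*(-1/2247) = -√138/273 - 1567/2247 = -1567/2247 - √138/273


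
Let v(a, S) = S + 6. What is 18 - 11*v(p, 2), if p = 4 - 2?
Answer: -70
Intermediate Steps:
p = 2
v(a, S) = 6 + S
18 - 11*v(p, 2) = 18 - 11*(6 + 2) = 18 - 11*8 = 18 - 88 = -70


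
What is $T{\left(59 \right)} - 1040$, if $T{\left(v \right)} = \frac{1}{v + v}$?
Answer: $- \frac{122719}{118} \approx -1040.0$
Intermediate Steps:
$T{\left(v \right)} = \frac{1}{2 v}$
$T{\left(59 \right)} - 1040 = \frac{1}{2 \cdot 59} - 1040 = \frac{1}{2} \cdot \frac{1}{59} + \left(-1428 + 388\right) = \frac{1}{118} - 1040 = - \frac{122719}{118}$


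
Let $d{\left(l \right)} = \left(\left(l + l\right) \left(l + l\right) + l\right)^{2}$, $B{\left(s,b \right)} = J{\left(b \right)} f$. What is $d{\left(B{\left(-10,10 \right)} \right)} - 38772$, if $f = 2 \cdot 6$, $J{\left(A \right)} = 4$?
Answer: $85782924$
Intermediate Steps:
$f = 12$
$B{\left(s,b \right)} = 48$ ($B{\left(s,b \right)} = 4 \cdot 12 = 48$)
$d{\left(l \right)} = \left(l + 4 l^{2}\right)^{2}$ ($d{\left(l \right)} = \left(2 l 2 l + l\right)^{2} = \left(4 l^{2} + l\right)^{2} = \left(l + 4 l^{2}\right)^{2}$)
$d{\left(B{\left(-10,10 \right)} \right)} - 38772 = 48^{2} \left(1 + 4 \cdot 48\right)^{2} - 38772 = 2304 \left(1 + 192\right)^{2} - 38772 = 2304 \cdot 193^{2} - 38772 = 2304 \cdot 37249 - 38772 = 85821696 - 38772 = 85782924$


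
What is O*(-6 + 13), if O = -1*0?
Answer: 0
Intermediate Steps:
O = 0
O*(-6 + 13) = 0*(-6 + 13) = 0*7 = 0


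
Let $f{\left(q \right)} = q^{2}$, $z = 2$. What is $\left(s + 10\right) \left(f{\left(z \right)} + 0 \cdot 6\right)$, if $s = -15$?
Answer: $-20$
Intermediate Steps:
$\left(s + 10\right) \left(f{\left(z \right)} + 0 \cdot 6\right) = \left(-15 + 10\right) \left(2^{2} + 0 \cdot 6\right) = - 5 \left(4 + 0\right) = \left(-5\right) 4 = -20$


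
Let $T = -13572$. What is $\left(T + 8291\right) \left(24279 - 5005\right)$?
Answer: $-101785994$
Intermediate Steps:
$\left(T + 8291\right) \left(24279 - 5005\right) = \left(-13572 + 8291\right) \left(24279 - 5005\right) = \left(-5281\right) 19274 = -101785994$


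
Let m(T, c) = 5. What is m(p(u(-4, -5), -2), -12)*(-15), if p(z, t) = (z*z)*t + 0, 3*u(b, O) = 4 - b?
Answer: -75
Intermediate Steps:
u(b, O) = 4/3 - b/3 (u(b, O) = (4 - b)/3 = 4/3 - b/3)
p(z, t) = t*z² (p(z, t) = z²*t + 0 = t*z² + 0 = t*z²)
m(p(u(-4, -5), -2), -12)*(-15) = 5*(-15) = -75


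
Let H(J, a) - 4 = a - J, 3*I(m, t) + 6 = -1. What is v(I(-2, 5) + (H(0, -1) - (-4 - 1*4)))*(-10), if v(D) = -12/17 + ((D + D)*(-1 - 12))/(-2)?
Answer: -57100/51 ≈ -1119.6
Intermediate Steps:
I(m, t) = -7/3 (I(m, t) = -2 + (⅓)*(-1) = -2 - ⅓ = -7/3)
H(J, a) = 4 + a - J (H(J, a) = 4 + (a - J) = 4 + a - J)
v(D) = -12/17 + 13*D (v(D) = -12*1/17 + ((2*D)*(-13))*(-½) = -12/17 - 26*D*(-½) = -12/17 + 13*D)
v(I(-2, 5) + (H(0, -1) - (-4 - 1*4)))*(-10) = (-12/17 + 13*(-7/3 + ((4 - 1 - 1*0) - (-4 - 1*4))))*(-10) = (-12/17 + 13*(-7/3 + ((4 - 1 + 0) - (-4 - 4))))*(-10) = (-12/17 + 13*(-7/3 + (3 - 1*(-8))))*(-10) = (-12/17 + 13*(-7/3 + (3 + 8)))*(-10) = (-12/17 + 13*(-7/3 + 11))*(-10) = (-12/17 + 13*(26/3))*(-10) = (-12/17 + 338/3)*(-10) = (5710/51)*(-10) = -57100/51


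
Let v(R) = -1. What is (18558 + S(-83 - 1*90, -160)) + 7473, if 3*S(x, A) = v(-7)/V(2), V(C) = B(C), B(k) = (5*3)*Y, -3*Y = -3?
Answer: 1171394/45 ≈ 26031.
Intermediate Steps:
Y = 1 (Y = -⅓*(-3) = 1)
B(k) = 15 (B(k) = (5*3)*1 = 15*1 = 15)
V(C) = 15
S(x, A) = -1/45 (S(x, A) = (-1/15)/3 = (-1*1/15)/3 = (⅓)*(-1/15) = -1/45)
(18558 + S(-83 - 1*90, -160)) + 7473 = (18558 - 1/45) + 7473 = 835109/45 + 7473 = 1171394/45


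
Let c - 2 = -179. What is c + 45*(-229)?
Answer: -10482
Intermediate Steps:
c = -177 (c = 2 - 179 = -177)
c + 45*(-229) = -177 + 45*(-229) = -177 - 10305 = -10482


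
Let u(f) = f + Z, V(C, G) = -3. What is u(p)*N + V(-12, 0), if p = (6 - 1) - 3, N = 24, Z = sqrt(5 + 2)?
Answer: 45 + 24*sqrt(7) ≈ 108.50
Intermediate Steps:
Z = sqrt(7) ≈ 2.6458
p = 2 (p = 5 - 3 = 2)
u(f) = f + sqrt(7)
u(p)*N + V(-12, 0) = (2 + sqrt(7))*24 - 3 = (48 + 24*sqrt(7)) - 3 = 45 + 24*sqrt(7)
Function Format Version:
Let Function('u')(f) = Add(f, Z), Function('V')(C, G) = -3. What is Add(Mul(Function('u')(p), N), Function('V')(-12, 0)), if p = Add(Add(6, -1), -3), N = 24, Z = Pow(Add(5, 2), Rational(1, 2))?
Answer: Add(45, Mul(24, Pow(7, Rational(1, 2)))) ≈ 108.50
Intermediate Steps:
Z = Pow(7, Rational(1, 2)) ≈ 2.6458
p = 2 (p = Add(5, -3) = 2)
Function('u')(f) = Add(f, Pow(7, Rational(1, 2)))
Add(Mul(Function('u')(p), N), Function('V')(-12, 0)) = Add(Mul(Add(2, Pow(7, Rational(1, 2))), 24), -3) = Add(Add(48, Mul(24, Pow(7, Rational(1, 2)))), -3) = Add(45, Mul(24, Pow(7, Rational(1, 2))))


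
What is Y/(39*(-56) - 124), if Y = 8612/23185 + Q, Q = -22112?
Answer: 128164527/13377745 ≈ 9.5804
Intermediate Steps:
Y = -512658108/23185 (Y = 8612/23185 - 22112 = -512658108/23185 ≈ -22112.)
Y/(39*(-56) - 124) = -512658108/(23185*(39*(-56) - 124)) = -512658108/(23185*(-2184 - 124)) = -512658108/23185/(-2308) = -512658108/23185*(-1/2308) = 128164527/13377745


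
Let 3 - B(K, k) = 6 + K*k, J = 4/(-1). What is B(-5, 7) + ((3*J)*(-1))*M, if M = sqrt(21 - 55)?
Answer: 32 + 12*I*sqrt(34) ≈ 32.0 + 69.971*I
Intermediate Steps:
J = -4 (J = 4*(-1) = -4)
B(K, k) = -3 - K*k (B(K, k) = 3 - (6 + K*k) = 3 + (-6 - K*k) = -3 - K*k)
M = I*sqrt(34) (M = sqrt(-34) = I*sqrt(34) ≈ 5.8309*I)
B(-5, 7) + ((3*J)*(-1))*M = (-3 - 1*(-5)*7) + ((3*(-4))*(-1))*(I*sqrt(34)) = (-3 + 35) + (-12*(-1))*(I*sqrt(34)) = 32 + 12*(I*sqrt(34)) = 32 + 12*I*sqrt(34)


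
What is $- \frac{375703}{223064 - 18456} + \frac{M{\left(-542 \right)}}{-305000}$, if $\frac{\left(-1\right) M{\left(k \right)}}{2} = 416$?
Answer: $- \frac{14302397643}{7800680000} \approx -1.8335$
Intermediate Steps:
$M{\left(k \right)} = -832$ ($M{\left(k \right)} = \left(-2\right) 416 = -832$)
$- \frac{375703}{223064 - 18456} + \frac{M{\left(-542 \right)}}{-305000} = - \frac{375703}{223064 - 18456} - \frac{832}{-305000} = - \frac{375703}{223064 - 18456} - - \frac{104}{38125} = - \frac{375703}{204608} + \frac{104}{38125} = - \frac{14302397643}{7800680000}$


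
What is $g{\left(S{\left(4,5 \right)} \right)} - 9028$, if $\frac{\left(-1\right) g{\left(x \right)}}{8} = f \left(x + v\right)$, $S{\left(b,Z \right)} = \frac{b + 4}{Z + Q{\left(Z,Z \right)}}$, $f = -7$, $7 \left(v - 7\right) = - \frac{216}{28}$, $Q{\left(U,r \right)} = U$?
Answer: $- \frac{302852}{35} \approx -8652.9$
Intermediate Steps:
$v = \frac{289}{49}$ ($v = 7 + \frac{\left(-216\right) \frac{1}{28}}{7} = 7 + \frac{1}{7} \left(- \frac{54}{7}\right) = 7 - \frac{54}{49} = \frac{289}{49} \approx 5.898$)
$S{\left(b,Z \right)} = \frac{4 + b}{2 Z}$ ($S{\left(b,Z \right)} = \frac{b + 4}{Z + Z} = \frac{4 + b}{2 Z}$)
$g{\left(x \right)} = \frac{2312}{7} + 56 x$ ($g{\left(x \right)} = - 8 \left(- 7 \left(x + \frac{289}{49}\right)\right) = - 8 \left(- 7 \left(\frac{289}{49} + x\right)\right) = - 8 \left(- \frac{289}{7} - 7 x\right) = \frac{2312}{7} + 56 x$)
$g{\left(S{\left(4,5 \right)} \right)} - 9028 = \left(\frac{2312}{7} + 56 \frac{4 + 4}{2 \cdot 5}\right) - 9028 = \left(\frac{2312}{7} + 56 \cdot \frac{1}{2} \cdot \frac{1}{5} \cdot 8\right) - 9028 = \left(\frac{2312}{7} + 56 \cdot \frac{4}{5}\right) - 9028 = \left(\frac{2312}{7} + \frac{224}{5}\right) - 9028 = \frac{13128}{35} - 9028 = - \frac{302852}{35}$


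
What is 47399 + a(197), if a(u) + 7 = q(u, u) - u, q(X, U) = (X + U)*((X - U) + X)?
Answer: 124813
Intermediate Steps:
q(X, U) = (U + X)*(-U + 2*X)
a(u) = -7 - u + 2*u² (a(u) = -7 + ((-u² + 2*u² + u*u) - u) = -7 + ((-u² + 2*u² + u²) - u) = -7 + (2*u² - u) = -7 + (-u + 2*u²) = -7 - u + 2*u²)
47399 + a(197) = 47399 + (-7 - 1*197 + 2*197²) = 47399 + (-7 - 197 + 2*38809) = 47399 + (-7 - 197 + 77618) = 47399 + 77414 = 124813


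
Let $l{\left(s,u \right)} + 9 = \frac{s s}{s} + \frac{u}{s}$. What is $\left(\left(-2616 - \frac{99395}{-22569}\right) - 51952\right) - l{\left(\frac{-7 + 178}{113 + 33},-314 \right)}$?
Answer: $- \frac{10196268405563}{187819218} \approx -54288.0$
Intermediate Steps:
$l{\left(s,u \right)} = -9 + s + \frac{u}{s}$ ($l{\left(s,u \right)} = -9 + \left(\frac{s s}{s} + \frac{u}{s}\right) = -9 + \left(\frac{s^{2}}{s} + \frac{u}{s}\right) = -9 + \left(s + \frac{u}{s}\right) = -9 + s + \frac{u}{s}$)
$\left(\left(-2616 - \frac{99395}{-22569}\right) - 51952\right) - l{\left(\frac{-7 + 178}{113 + 33},-314 \right)} = \left(\left(-2616 - \frac{99395}{-22569}\right) - 51952\right) - \left(-9 + \frac{-7 + 178}{113 + 33} - \frac{314}{\left(-7 + 178\right) \frac{1}{113 + 33}}\right) = \left(\left(-2616 - - \frac{99395}{22569}\right) - 51952\right) - \left(-9 + \frac{171}{146} - \frac{314}{171 \cdot \frac{1}{146}}\right) = \left(\left(-2616 + \frac{99395}{22569}\right) - 51952\right) - \left(-9 + 171 \cdot \frac{1}{146} - \frac{314}{171 \cdot \frac{1}{146}}\right) = \left(- \frac{58941109}{22569} - 51952\right) - \left(-9 + \frac{171}{146} - \frac{314}{\frac{171}{146}}\right) = - \frac{1231445797}{22569} - \left(-9 + \frac{171}{146} - \frac{45844}{171}\right) = - \frac{1231445797}{22569} - - \frac{6888677}{24966} = - \frac{1231445797}{22569} + \frac{6888677}{24966} = - \frac{10196268405563}{187819218}$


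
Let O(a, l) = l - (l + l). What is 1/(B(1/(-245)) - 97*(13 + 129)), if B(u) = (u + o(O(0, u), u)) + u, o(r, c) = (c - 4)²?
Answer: -60025/825822479 ≈ -7.2685e-5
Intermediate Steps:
O(a, l) = -l (O(a, l) = l - 2*l = -l)
o(r, c) = (-4 + c)²
B(u) = (-4 + u)² + 2*u (B(u) = (u + (-4 + u)²) + u = (-4 + u)² + 2*u)
1/(B(1/(-245)) - 97*(13 + 129)) = 1/(((-4 + 1/(-245))² + 2/(-245)) - 97*(13 + 129)) = 1/(((-4 - 1/245)² + 2*(-1/245)) - 97*142) = 1/(((-981/245)² - 2/245) - 13774) = 1/((962361/60025 - 2/245) - 13774) = 1/(961871/60025 - 13774) = 1/(-825822479/60025) = -60025/825822479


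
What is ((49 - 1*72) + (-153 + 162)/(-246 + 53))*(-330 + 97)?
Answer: 1036384/193 ≈ 5369.9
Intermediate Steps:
((49 - 1*72) + (-153 + 162)/(-246 + 53))*(-330 + 97) = ((49 - 72) + 9/(-193))*(-233) = (-23 + 9*(-1/193))*(-233) = (-23 - 9/193)*(-233) = -4448/193*(-233) = 1036384/193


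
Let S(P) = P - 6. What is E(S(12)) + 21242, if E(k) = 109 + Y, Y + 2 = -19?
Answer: 21330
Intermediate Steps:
S(P) = -6 + P
Y = -21 (Y = -2 - 19 = -21)
E(k) = 88 (E(k) = 109 - 21 = 88)
E(S(12)) + 21242 = 88 + 21242 = 21330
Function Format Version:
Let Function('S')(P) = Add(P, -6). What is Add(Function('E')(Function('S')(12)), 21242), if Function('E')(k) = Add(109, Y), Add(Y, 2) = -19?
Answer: 21330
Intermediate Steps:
Function('S')(P) = Add(-6, P)
Y = -21 (Y = Add(-2, -19) = -21)
Function('E')(k) = 88 (Function('E')(k) = Add(109, -21) = 88)
Add(Function('E')(Function('S')(12)), 21242) = Add(88, 21242) = 21330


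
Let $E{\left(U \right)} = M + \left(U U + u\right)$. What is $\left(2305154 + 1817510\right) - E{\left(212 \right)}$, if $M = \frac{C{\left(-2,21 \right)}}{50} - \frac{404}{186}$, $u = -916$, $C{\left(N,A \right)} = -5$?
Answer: $\frac{3793133593}{930} \approx 4.0786 \cdot 10^{6}$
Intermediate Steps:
$M = - \frac{2113}{930}$ ($M = - \frac{5}{50} - \frac{404}{186} = \left(-5\right) \frac{1}{50} - \frac{202}{93} = - \frac{1}{10} - \frac{202}{93} = - \frac{2113}{930} \approx -2.272$)
$E{\left(U \right)} = - \frac{853993}{930} + U^{2}$ ($E{\left(U \right)} = - \frac{2113}{930} + \left(U U - 916\right) = - \frac{2113}{930} + \left(U^{2} - 916\right) = - \frac{2113}{930} + \left(-916 + U^{2}\right) = - \frac{853993}{930} + U^{2}$)
$\left(2305154 + 1817510\right) - E{\left(212 \right)} = \left(2305154 + 1817510\right) - \left(- \frac{853993}{930} + 212^{2}\right) = 4122664 - \left(- \frac{853993}{930} + 44944\right) = 4122664 - \frac{40943927}{930} = \frac{3793133593}{930}$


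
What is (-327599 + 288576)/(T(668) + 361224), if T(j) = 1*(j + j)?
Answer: -39023/362560 ≈ -0.10763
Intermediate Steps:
T(j) = 2*j (T(j) = 1*(2*j) = 2*j)
(-327599 + 288576)/(T(668) + 361224) = (-327599 + 288576)/(2*668 + 361224) = -39023/(1336 + 361224) = -39023/362560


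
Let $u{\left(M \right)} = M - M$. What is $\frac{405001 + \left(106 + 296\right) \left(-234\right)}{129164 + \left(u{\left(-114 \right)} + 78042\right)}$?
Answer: $\frac{310933}{207206} \approx 1.5006$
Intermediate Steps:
$u{\left(M \right)} = 0$
$\frac{405001 + \left(106 + 296\right) \left(-234\right)}{129164 + \left(u{\left(-114 \right)} + 78042\right)} = \frac{405001 + \left(106 + 296\right) \left(-234\right)}{129164 + \left(0 + 78042\right)} = \frac{405001 + 402 \left(-234\right)}{129164 + 78042} = \frac{405001 - 94068}{207206} = 310933 \cdot \frac{1}{207206} = \frac{310933}{207206}$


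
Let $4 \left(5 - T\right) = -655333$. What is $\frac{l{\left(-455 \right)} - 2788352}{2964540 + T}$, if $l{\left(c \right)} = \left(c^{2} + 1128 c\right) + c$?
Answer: $- \frac{4126696}{4171171} \approx -0.98934$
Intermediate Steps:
$l{\left(c \right)} = c^{2} + 1129 c$
$T = \frac{655353}{4}$ ($T = 5 - - \frac{655333}{4} = 5 + \frac{655333}{4} = \frac{655353}{4} \approx 1.6384 \cdot 10^{5}$)
$\frac{l{\left(-455 \right)} - 2788352}{2964540 + T} = \frac{- 455 \left(1129 - 455\right) - 2788352}{2964540 + \frac{655353}{4}} = \frac{\left(-455\right) 674 - 2788352}{\frac{12513513}{4}} = \left(-306670 - 2788352\right) \frac{4}{12513513} = \left(-3095022\right) \frac{4}{12513513} = - \frac{4126696}{4171171}$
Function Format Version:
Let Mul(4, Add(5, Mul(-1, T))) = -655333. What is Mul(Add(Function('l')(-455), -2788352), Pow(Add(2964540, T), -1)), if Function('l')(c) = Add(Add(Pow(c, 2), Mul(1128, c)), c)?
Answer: Rational(-4126696, 4171171) ≈ -0.98934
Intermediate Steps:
Function('l')(c) = Add(Pow(c, 2), Mul(1129, c))
T = Rational(655353, 4) (T = Add(5, Mul(Rational(-1, 4), -655333)) = Add(5, Rational(655333, 4)) = Rational(655353, 4) ≈ 1.6384e+5)
Mul(Add(Function('l')(-455), -2788352), Pow(Add(2964540, T), -1)) = Mul(Add(Mul(-455, Add(1129, -455)), -2788352), Pow(Add(2964540, Rational(655353, 4)), -1)) = Mul(Add(Mul(-455, 674), -2788352), Pow(Rational(12513513, 4), -1)) = Mul(Add(-306670, -2788352), Rational(4, 12513513)) = Mul(-3095022, Rational(4, 12513513)) = Rational(-4126696, 4171171)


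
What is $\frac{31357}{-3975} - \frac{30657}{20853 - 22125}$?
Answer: $\frac{515569}{31800} \approx 16.213$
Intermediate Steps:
$\frac{31357}{-3975} - \frac{30657}{20853 - 22125} = 31357 \left(- \frac{1}{3975}\right) - \frac{30657}{-1272} = - \frac{31357}{3975} - - \frac{10219}{424} = - \frac{31357}{3975} + \frac{10219}{424} = \frac{515569}{31800}$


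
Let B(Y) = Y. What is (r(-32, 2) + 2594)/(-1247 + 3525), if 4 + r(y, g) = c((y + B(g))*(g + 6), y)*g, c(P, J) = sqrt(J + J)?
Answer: 1295/1139 + 8*I/1139 ≈ 1.137 + 0.0070237*I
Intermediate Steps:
c(P, J) = sqrt(2)*sqrt(J) (c(P, J) = sqrt(2*J) = sqrt(2)*sqrt(J))
r(y, g) = -4 + g*sqrt(2)*sqrt(y) (r(y, g) = -4 + (sqrt(2)*sqrt(y))*g = -4 + g*sqrt(2)*sqrt(y))
(r(-32, 2) + 2594)/(-1247 + 3525) = ((-4 + 2*sqrt(2)*sqrt(-32)) + 2594)/(-1247 + 3525) = ((-4 + 2*sqrt(2)*(4*I*sqrt(2))) + 2594)/2278 = ((-4 + 16*I) + 2594)*(1/2278) = (2590 + 16*I)*(1/2278) = 1295/1139 + 8*I/1139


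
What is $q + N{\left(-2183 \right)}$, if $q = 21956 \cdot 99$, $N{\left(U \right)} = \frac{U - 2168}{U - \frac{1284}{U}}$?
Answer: $\frac{10355695111253}{4764205} \approx 2.1736 \cdot 10^{6}$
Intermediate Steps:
$N{\left(U \right)} = \frac{-2168 + U}{U - \frac{1284}{U}}$
$q = 2173644$
$q + N{\left(-2183 \right)} = 2173644 - \frac{2183 \left(-2168 - 2183\right)}{-1284 + \left(-2183\right)^{2}} = 2173644 - 2183 \frac{1}{-1284 + 4765489} \left(-4351\right) = 2173644 - 2183 \cdot \frac{1}{4764205} \left(-4351\right) = 2173644 - \frac{2183}{4764205} \left(-4351\right) = 2173644 + \frac{9498233}{4764205} = \frac{10355695111253}{4764205}$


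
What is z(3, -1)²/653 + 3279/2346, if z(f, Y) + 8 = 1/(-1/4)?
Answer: 826337/510646 ≈ 1.6182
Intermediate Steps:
z(f, Y) = -12 (z(f, Y) = -8 + 1/(-1/4) = -8 + 1/(-1*¼) = -8 + 1/(-¼) = -8 - 4 = -12)
z(3, -1)²/653 + 3279/2346 = (-12)²/653 + 3279/2346 = 144*(1/653) + 3279*(1/2346) = 144/653 + 1093/782 = 826337/510646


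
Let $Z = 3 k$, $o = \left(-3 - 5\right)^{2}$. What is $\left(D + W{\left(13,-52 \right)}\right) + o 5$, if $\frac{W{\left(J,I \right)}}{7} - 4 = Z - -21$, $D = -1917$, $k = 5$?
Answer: $-1317$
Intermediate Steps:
$o = 64$ ($o = \left(-8\right)^{2} = 64$)
$Z = 15$ ($Z = 3 \cdot 5 = 15$)
$W{\left(J,I \right)} = 280$ ($W{\left(J,I \right)} = 28 + 7 \left(15 - -21\right) = 28 + 7 \left(15 + 21\right) = 28 + 7 \cdot 36 = 28 + 252 = 280$)
$\left(D + W{\left(13,-52 \right)}\right) + o 5 = \left(-1917 + 280\right) + 64 \cdot 5 = -1637 + 320 = -1317$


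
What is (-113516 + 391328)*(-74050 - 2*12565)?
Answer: -27553394160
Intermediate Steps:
(-113516 + 391328)*(-74050 - 2*12565) = 277812*(-74050 - 25130) = 277812*(-99180) = -27553394160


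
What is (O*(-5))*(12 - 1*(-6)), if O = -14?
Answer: 1260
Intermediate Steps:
(O*(-5))*(12 - 1*(-6)) = (-14*(-5))*(12 - 1*(-6)) = 70*(12 + 6) = 70*18 = 1260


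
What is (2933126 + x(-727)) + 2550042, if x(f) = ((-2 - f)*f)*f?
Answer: 388666693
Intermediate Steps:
x(f) = f²*(-2 - f) (x(f) = (f*(-2 - f))*f = f²*(-2 - f))
(2933126 + x(-727)) + 2550042 = (2933126 + (-727)²*(-2 - 1*(-727))) + 2550042 = (2933126 + 528529*(-2 + 727)) + 2550042 = (2933126 + 528529*725) + 2550042 = (2933126 + 383183525) + 2550042 = 386116651 + 2550042 = 388666693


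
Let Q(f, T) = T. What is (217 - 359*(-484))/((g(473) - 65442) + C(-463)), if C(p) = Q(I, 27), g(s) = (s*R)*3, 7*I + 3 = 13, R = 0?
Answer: -57991/21805 ≈ -2.6595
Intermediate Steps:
I = 10/7 (I = -3/7 + (⅐)*13 = -3/7 + 13/7 = 10/7 ≈ 1.4286)
g(s) = 0 (g(s) = (s*0)*3 = 0*3 = 0)
C(p) = 27
(217 - 359*(-484))/((g(473) - 65442) + C(-463)) = (217 - 359*(-484))/((0 - 65442) + 27) = (217 + 173756)/(-65442 + 27) = 173973/(-65415) = 173973*(-1/65415) = -57991/21805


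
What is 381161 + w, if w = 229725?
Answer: 610886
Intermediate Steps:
381161 + w = 381161 + 229725 = 610886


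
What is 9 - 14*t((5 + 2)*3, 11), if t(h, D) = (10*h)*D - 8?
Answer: -32219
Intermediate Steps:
t(h, D) = -8 + 10*D*h (t(h, D) = 10*D*h - 8 = -8 + 10*D*h)
9 - 14*t((5 + 2)*3, 11) = 9 - 14*(-8 + 10*11*((5 + 2)*3)) = 9 - 14*(-8 + 10*11*(7*3)) = 9 - 14*(-8 + 10*11*21) = 9 - 14*(-8 + 2310) = 9 - 14*2302 = 9 - 32228 = -32219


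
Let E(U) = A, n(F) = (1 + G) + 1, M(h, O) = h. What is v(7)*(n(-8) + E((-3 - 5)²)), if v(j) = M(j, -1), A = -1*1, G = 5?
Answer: 42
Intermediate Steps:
n(F) = 7 (n(F) = (1 + 5) + 1 = 6 + 1 = 7)
A = -1
v(j) = j
E(U) = -1
v(7)*(n(-8) + E((-3 - 5)²)) = 7*(7 - 1) = 7*6 = 42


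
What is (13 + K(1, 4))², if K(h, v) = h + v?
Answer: 324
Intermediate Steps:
(13 + K(1, 4))² = (13 + (1 + 4))² = (13 + 5)² = 18² = 324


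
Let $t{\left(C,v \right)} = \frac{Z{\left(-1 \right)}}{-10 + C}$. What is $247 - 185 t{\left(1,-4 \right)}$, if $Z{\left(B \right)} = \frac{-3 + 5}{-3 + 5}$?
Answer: $\frac{2408}{9} \approx 267.56$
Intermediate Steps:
$Z{\left(B \right)} = 1$ ($Z{\left(B \right)} = \frac{2}{2} = 2 \cdot \frac{1}{2} = 1$)
$t{\left(C,v \right)} = \frac{1}{-10 + C}$ ($t{\left(C,v \right)} = 1 \frac{1}{-10 + C} = \frac{1}{-10 + C}$)
$247 - 185 t{\left(1,-4 \right)} = 247 - \frac{185}{-10 + 1} = 247 - \frac{185}{-9} = 247 - - \frac{185}{9} = 247 + \frac{185}{9} = \frac{2408}{9}$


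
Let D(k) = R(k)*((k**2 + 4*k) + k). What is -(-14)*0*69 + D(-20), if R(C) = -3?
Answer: -900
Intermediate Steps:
D(k) = -15*k - 3*k**2 (D(k) = -3*((k**2 + 4*k) + k) = -3*(k**2 + 5*k) = -15*k - 3*k**2)
-(-14)*0*69 + D(-20) = -(-14)*0*69 - 3*(-20)*(5 - 20) = -14*0*69 - 3*(-20)*(-15) = 0*69 - 900 = 0 - 900 = -900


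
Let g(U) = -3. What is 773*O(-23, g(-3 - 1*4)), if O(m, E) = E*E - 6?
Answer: 2319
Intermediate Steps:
O(m, E) = -6 + E² (O(m, E) = E² - 6 = -6 + E²)
773*O(-23, g(-3 - 1*4)) = 773*(-6 + (-3)²) = 773*(-6 + 9) = 773*3 = 2319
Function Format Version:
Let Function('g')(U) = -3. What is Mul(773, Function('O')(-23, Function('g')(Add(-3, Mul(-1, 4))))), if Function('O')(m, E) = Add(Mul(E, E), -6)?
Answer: 2319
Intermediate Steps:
Function('O')(m, E) = Add(-6, Pow(E, 2)) (Function('O')(m, E) = Add(Pow(E, 2), -6) = Add(-6, Pow(E, 2)))
Mul(773, Function('O')(-23, Function('g')(Add(-3, Mul(-1, 4))))) = Mul(773, Add(-6, Pow(-3, 2))) = Mul(773, Add(-6, 9)) = Mul(773, 3) = 2319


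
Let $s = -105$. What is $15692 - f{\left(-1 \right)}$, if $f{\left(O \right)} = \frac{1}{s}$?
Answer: $\frac{1647661}{105} \approx 15692.0$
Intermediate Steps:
$f{\left(O \right)} = - \frac{1}{105}$ ($f{\left(O \right)} = \frac{1}{-105} = - \frac{1}{105}$)
$15692 - f{\left(-1 \right)} = 15692 - - \frac{1}{105} = 15692 + \frac{1}{105} = \frac{1647661}{105}$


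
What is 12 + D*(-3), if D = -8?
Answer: 36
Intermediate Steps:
12 + D*(-3) = 12 - 8*(-3) = 12 + 24 = 36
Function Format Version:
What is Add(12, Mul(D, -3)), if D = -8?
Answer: 36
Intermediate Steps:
Add(12, Mul(D, -3)) = Add(12, Mul(-8, -3)) = Add(12, 24) = 36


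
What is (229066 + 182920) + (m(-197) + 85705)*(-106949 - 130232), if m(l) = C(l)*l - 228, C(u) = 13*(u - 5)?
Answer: -142972057633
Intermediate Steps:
C(u) = -65 + 13*u (C(u) = 13*(-5 + u) = -65 + 13*u)
m(l) = -228 + l*(-65 + 13*l) (m(l) = (-65 + 13*l)*l - 228 = l*(-65 + 13*l) - 228 = -228 + l*(-65 + 13*l))
(229066 + 182920) + (m(-197) + 85705)*(-106949 - 130232) = (229066 + 182920) + ((-228 + 13*(-197)*(-5 - 197)) + 85705)*(-106949 - 130232) = 411986 + ((-228 + 13*(-197)*(-202)) + 85705)*(-237181) = 411986 + ((-228 + 517322) + 85705)*(-237181) = 411986 + (517094 + 85705)*(-237181) = 411986 + 602799*(-237181) = 411986 - 142972469619 = -142972057633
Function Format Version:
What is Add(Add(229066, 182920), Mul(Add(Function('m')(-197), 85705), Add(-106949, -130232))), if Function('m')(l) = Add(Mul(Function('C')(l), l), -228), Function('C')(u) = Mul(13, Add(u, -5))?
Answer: -142972057633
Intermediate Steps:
Function('C')(u) = Add(-65, Mul(13, u)) (Function('C')(u) = Mul(13, Add(-5, u)) = Add(-65, Mul(13, u)))
Function('m')(l) = Add(-228, Mul(l, Add(-65, Mul(13, l)))) (Function('m')(l) = Add(Mul(Add(-65, Mul(13, l)), l), -228) = Add(Mul(l, Add(-65, Mul(13, l))), -228) = Add(-228, Mul(l, Add(-65, Mul(13, l)))))
Add(Add(229066, 182920), Mul(Add(Function('m')(-197), 85705), Add(-106949, -130232))) = Add(Add(229066, 182920), Mul(Add(Add(-228, Mul(13, -197, Add(-5, -197))), 85705), Add(-106949, -130232))) = Add(411986, Mul(Add(Add(-228, Mul(13, -197, -202)), 85705), -237181)) = Add(411986, Mul(Add(Add(-228, 517322), 85705), -237181)) = Add(411986, Mul(Add(517094, 85705), -237181)) = Add(411986, Mul(602799, -237181)) = Add(411986, -142972469619) = -142972057633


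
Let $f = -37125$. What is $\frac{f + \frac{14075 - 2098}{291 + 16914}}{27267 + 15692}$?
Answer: $- \frac{638723648}{739109595} \approx -0.86418$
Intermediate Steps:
$\frac{f + \frac{14075 - 2098}{291 + 16914}}{27267 + 15692} = \frac{-37125 + \frac{14075 - 2098}{291 + 16914}}{27267 + 15692} = \frac{-37125 + \frac{11977}{17205}}{42959} = \left(-37125 + 11977 \cdot \frac{1}{17205}\right) \frac{1}{42959} = \left(-37125 + \frac{11977}{17205}\right) \frac{1}{42959} = \left(- \frac{638723648}{17205}\right) \frac{1}{42959} = - \frac{638723648}{739109595}$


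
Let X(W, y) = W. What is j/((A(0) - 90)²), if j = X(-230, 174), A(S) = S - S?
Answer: -23/810 ≈ -0.028395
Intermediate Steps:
A(S) = 0
j = -230
j/((A(0) - 90)²) = -230/(0 - 90)² = -230/((-90)²) = -230/8100 = -230*1/8100 = -23/810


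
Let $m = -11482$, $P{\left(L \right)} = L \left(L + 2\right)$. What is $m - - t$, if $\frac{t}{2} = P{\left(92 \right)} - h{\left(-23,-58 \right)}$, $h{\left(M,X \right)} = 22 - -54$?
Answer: $5662$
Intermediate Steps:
$h{\left(M,X \right)} = 76$ ($h{\left(M,X \right)} = 22 + 54 = 76$)
$P{\left(L \right)} = L \left(2 + L\right)$
$t = 17144$ ($t = 2 \left(92 \left(2 + 92\right) - 76\right) = 2 \left(92 \cdot 94 - 76\right) = 2 \left(8648 - 76\right) = 2 \cdot 8572 = 17144$)
$m - - t = -11482 - \left(-1\right) 17144 = -11482 - -17144 = -11482 + 17144 = 5662$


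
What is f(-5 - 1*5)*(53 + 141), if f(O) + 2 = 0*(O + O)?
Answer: -388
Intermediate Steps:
f(O) = -2 (f(O) = -2 + 0*(O + O) = -2 + 0*(2*O) = -2 + 0 = -2)
f(-5 - 1*5)*(53 + 141) = -2*(53 + 141) = -2*194 = -388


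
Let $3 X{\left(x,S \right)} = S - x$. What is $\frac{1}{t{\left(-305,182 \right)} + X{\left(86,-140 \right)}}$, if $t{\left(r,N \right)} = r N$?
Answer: $- \frac{3}{166756} \approx -1.799 \cdot 10^{-5}$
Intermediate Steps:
$X{\left(x,S \right)} = - \frac{x}{3} + \frac{S}{3}$ ($X{\left(x,S \right)} = \frac{S - x}{3} = - \frac{x}{3} + \frac{S}{3}$)
$t{\left(r,N \right)} = N r$
$\frac{1}{t{\left(-305,182 \right)} + X{\left(86,-140 \right)}} = \frac{1}{182 \left(-305\right) + \left(\left(- \frac{1}{3}\right) 86 + \frac{1}{3} \left(-140\right)\right)} = \frac{1}{-55510 - \frac{226}{3}} = \frac{1}{- \frac{166756}{3}} = - \frac{3}{166756}$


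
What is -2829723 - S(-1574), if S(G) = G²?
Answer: -5307199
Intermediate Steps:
-2829723 - S(-1574) = -2829723 - 1*(-1574)² = -2829723 - 1*2477476 = -2829723 - 2477476 = -5307199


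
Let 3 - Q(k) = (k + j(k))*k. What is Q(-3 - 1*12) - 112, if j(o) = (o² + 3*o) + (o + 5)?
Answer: 2216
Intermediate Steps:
j(o) = 5 + o² + 4*o (j(o) = (o² + 3*o) + (5 + o) = 5 + o² + 4*o)
Q(k) = 3 - k*(5 + k² + 5*k) (Q(k) = 3 - (k + (5 + k² + 4*k))*k = 3 - (5 + k² + 5*k)*k = 3 - k*(5 + k² + 5*k))
Q(-3 - 1*12) - 112 = (3 - (-3 - 1*12)³ - 5*(-3 - 1*12) - 5*(-3 - 1*12)²) - 112 = (3 - (-3 - 12)³ - 5*(-3 - 12) - 5*(-3 - 12)²) - 112 = (3 - 1*(-15)³ - 5*(-15) - 5*(-15)²) - 112 = (3 - 1*(-3375) + 75 - 5*225) - 112 = (3 + 3375 + 75 - 1125) - 112 = 2328 - 112 = 2216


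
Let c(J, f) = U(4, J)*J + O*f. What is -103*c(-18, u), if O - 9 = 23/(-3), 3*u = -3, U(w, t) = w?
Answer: 22660/3 ≈ 7553.3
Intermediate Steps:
u = -1 (u = (⅓)*(-3) = -1)
O = 4/3 (O = 9 + 23/(-3) = 9 + 23*(-⅓) = 9 - 23/3 = 4/3 ≈ 1.3333)
c(J, f) = 4*J + 4*f/3
-103*c(-18, u) = -103*(4*(-18) + (4/3)*(-1)) = -103*(-72 - 4/3) = -103*(-220/3) = 22660/3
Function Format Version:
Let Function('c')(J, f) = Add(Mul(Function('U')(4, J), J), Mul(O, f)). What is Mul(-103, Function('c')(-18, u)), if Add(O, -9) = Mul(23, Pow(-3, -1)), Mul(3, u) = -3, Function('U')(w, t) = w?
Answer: Rational(22660, 3) ≈ 7553.3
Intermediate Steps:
u = -1 (u = Mul(Rational(1, 3), -3) = -1)
O = Rational(4, 3) (O = Add(9, Mul(23, Pow(-3, -1))) = Add(9, Mul(23, Rational(-1, 3))) = Add(9, Rational(-23, 3)) = Rational(4, 3) ≈ 1.3333)
Function('c')(J, f) = Add(Mul(4, J), Mul(Rational(4, 3), f))
Mul(-103, Function('c')(-18, u)) = Mul(-103, Add(Mul(4, -18), Mul(Rational(4, 3), -1))) = Mul(-103, Add(-72, Rational(-4, 3))) = Mul(-103, Rational(-220, 3)) = Rational(22660, 3)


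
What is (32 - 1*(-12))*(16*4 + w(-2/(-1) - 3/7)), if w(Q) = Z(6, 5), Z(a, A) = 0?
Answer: 2816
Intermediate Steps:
w(Q) = 0
(32 - 1*(-12))*(16*4 + w(-2/(-1) - 3/7)) = (32 - 1*(-12))*(16*4 + 0) = (32 + 12)*(64 + 0) = 44*64 = 2816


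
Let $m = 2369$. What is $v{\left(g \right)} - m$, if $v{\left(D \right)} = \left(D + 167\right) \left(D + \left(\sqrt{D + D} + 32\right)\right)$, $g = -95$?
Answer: $-6905 + 72 i \sqrt{190} \approx -6905.0 + 992.45 i$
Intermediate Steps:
$v{\left(D \right)} = \left(167 + D\right) \left(32 + D + \sqrt{2} \sqrt{D}\right)$ ($v{\left(D \right)} = \left(167 + D\right) \left(D + \left(\sqrt{2 D} + 32\right)\right) = \left(167 + D\right) \left(D + \left(\sqrt{2} \sqrt{D} + 32\right)\right) = \left(167 + D\right) \left(D + \left(32 + \sqrt{2} \sqrt{D}\right)\right) = \left(167 + D\right) \left(32 + D + \sqrt{2} \sqrt{D}\right)$)
$v{\left(g \right)} - m = \left(5344 + \left(-95\right)^{2} + 199 \left(-95\right) + \sqrt{2} \left(-95\right)^{\frac{3}{2}} + 167 \sqrt{2} \sqrt{-95}\right) - 2369 = \left(5344 + 9025 - 18905 + \sqrt{2} \left(- 95 i \sqrt{95}\right) + 167 \sqrt{2} i \sqrt{95}\right) - 2369 = \left(5344 + 9025 - 18905 - 95 i \sqrt{190} + 167 i \sqrt{190}\right) - 2369 = \left(-4536 + 72 i \sqrt{190}\right) - 2369 = -6905 + 72 i \sqrt{190}$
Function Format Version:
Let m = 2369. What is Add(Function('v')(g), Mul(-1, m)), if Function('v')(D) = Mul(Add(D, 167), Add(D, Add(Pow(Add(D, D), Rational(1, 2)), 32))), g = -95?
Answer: Add(-6905, Mul(72, I, Pow(190, Rational(1, 2)))) ≈ Add(-6905.0, Mul(992.45, I))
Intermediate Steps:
Function('v')(D) = Mul(Add(167, D), Add(32, D, Mul(Pow(2, Rational(1, 2)), Pow(D, Rational(1, 2))))) (Function('v')(D) = Mul(Add(167, D), Add(D, Add(Pow(Mul(2, D), Rational(1, 2)), 32))) = Mul(Add(167, D), Add(D, Add(Mul(Pow(2, Rational(1, 2)), Pow(D, Rational(1, 2))), 32))) = Mul(Add(167, D), Add(D, Add(32, Mul(Pow(2, Rational(1, 2)), Pow(D, Rational(1, 2)))))) = Mul(Add(167, D), Add(32, D, Mul(Pow(2, Rational(1, 2)), Pow(D, Rational(1, 2))))))
Add(Function('v')(g), Mul(-1, m)) = Add(Add(5344, Pow(-95, 2), Mul(199, -95), Mul(Pow(2, Rational(1, 2)), Pow(-95, Rational(3, 2))), Mul(167, Pow(2, Rational(1, 2)), Pow(-95, Rational(1, 2)))), Mul(-1, 2369)) = Add(Add(5344, 9025, -18905, Mul(Pow(2, Rational(1, 2)), Mul(-95, I, Pow(95, Rational(1, 2)))), Mul(167, Pow(2, Rational(1, 2)), Mul(I, Pow(95, Rational(1, 2))))), -2369) = Add(Add(5344, 9025, -18905, Mul(-95, I, Pow(190, Rational(1, 2))), Mul(167, I, Pow(190, Rational(1, 2)))), -2369) = Add(Add(-4536, Mul(72, I, Pow(190, Rational(1, 2)))), -2369) = Add(-6905, Mul(72, I, Pow(190, Rational(1, 2))))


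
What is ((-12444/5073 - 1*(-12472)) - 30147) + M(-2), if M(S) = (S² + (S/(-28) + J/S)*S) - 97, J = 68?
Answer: -209545627/11837 ≈ -17703.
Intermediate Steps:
M(S) = -97 + S² + S*(68/S - S/28) (M(S) = (S² + (S/(-28) + 68/S)*S) - 97 = (S² + (S*(-1/28) + 68/S)*S) - 97 = (S² + (-S/28 + 68/S)*S) - 97 = (S² + (68/S - S/28)*S) - 97 = (S² + S*(68/S - S/28)) - 97 = -97 + S² + S*(68/S - S/28))
((-12444/5073 - 1*(-12472)) - 30147) + M(-2) = ((-12444/5073 - 1*(-12472)) - 30147) + (-29 + (27/28)*(-2)²) = ((-12444*1/5073 + 12472) - 30147) + (-29 + (27/28)*4) = ((-4148/1691 + 12472) - 30147) + (-29 + 27/7) = (21086004/1691 - 30147) - 176/7 = -29892573/1691 - 176/7 = -209545627/11837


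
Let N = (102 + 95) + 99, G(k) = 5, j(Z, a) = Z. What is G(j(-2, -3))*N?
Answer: 1480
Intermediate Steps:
N = 296 (N = 197 + 99 = 296)
G(j(-2, -3))*N = 5*296 = 1480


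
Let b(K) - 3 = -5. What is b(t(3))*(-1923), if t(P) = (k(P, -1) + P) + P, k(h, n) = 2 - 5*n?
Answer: 3846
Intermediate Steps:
t(P) = 7 + 2*P (t(P) = ((2 - 5*(-1)) + P) + P = ((2 + 5) + P) + P = (7 + P) + P = 7 + 2*P)
b(K) = -2 (b(K) = 3 - 5 = -2)
b(t(3))*(-1923) = -2*(-1923) = 3846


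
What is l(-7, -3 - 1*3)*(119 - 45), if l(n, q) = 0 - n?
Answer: 518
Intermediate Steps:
l(n, q) = -n
l(-7, -3 - 1*3)*(119 - 45) = (-1*(-7))*(119 - 45) = 7*74 = 518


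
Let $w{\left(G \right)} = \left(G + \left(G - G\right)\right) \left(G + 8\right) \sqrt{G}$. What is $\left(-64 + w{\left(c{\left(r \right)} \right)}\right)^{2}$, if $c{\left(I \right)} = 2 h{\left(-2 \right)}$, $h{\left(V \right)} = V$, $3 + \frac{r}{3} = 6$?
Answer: $3072 + 4096 i \approx 3072.0 + 4096.0 i$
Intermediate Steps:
$r = 9$ ($r = -9 + 3 \cdot 6 = -9 + 18 = 9$)
$c{\left(I \right)} = -4$ ($c{\left(I \right)} = 2 \left(-2\right) = -4$)
$w{\left(G \right)} = G^{\frac{3}{2}} \left(8 + G\right)$ ($w{\left(G \right)} = \left(G + 0\right) \left(8 + G\right) \sqrt{G} = G \left(8 + G\right) \sqrt{G} = G^{\frac{3}{2}} \left(8 + G\right)$)
$\left(-64 + w{\left(c{\left(r \right)} \right)}\right)^{2} = \left(-64 + \left(-4\right)^{\frac{3}{2}} \left(8 - 4\right)\right)^{2} = \left(-64 + - 8 i 4\right)^{2} = \left(-64 - 32 i\right)^{2}$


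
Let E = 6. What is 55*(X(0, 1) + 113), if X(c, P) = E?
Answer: 6545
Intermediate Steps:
X(c, P) = 6
55*(X(0, 1) + 113) = 55*(6 + 113) = 55*119 = 6545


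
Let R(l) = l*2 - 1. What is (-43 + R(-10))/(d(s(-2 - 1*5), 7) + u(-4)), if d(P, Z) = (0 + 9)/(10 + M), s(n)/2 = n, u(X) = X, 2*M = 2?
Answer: 704/35 ≈ 20.114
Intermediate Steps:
M = 1 (M = (½)*2 = 1)
s(n) = 2*n
R(l) = -1 + 2*l (R(l) = 2*l - 1 = -1 + 2*l)
d(P, Z) = 9/11 (d(P, Z) = (0 + 9)/(10 + 1) = 9/11)
(-43 + R(-10))/(d(s(-2 - 1*5), 7) + u(-4)) = (-43 + (-1 + 2*(-10)))/(9/11 - 4) = (-43 + (-1 - 20))/(-35/11) = (-43 - 21)*(-11/35) = -64*(-11/35) = 704/35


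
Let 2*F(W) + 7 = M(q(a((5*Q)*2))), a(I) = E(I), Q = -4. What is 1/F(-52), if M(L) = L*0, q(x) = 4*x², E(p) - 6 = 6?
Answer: -2/7 ≈ -0.28571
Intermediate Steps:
E(p) = 12 (E(p) = 6 + 6 = 12)
a(I) = 12
M(L) = 0
F(W) = -7/2 (F(W) = -7/2 + (½)*0 = -7/2 + 0 = -7/2)
1/F(-52) = 1/(-7/2) = -2/7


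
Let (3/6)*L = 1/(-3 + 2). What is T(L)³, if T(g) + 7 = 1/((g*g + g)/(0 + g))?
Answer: -512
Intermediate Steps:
L = -2 (L = 2/(-3 + 2) = 2/(-1) = 2*(-1) = -2)
T(g) = -7 + g/(g + g²) (T(g) = -7 + 1/((g*g + g)/(0 + g)) = -7 + 1/((g² + g)/g) = -7 + 1/((g + g²)/g) = -7 + g/(g + g²))
T(L)³ = ((-6 - 7*(-2))/(1 - 2))³ = ((-6 + 14)/(-1))³ = (-1*8)³ = (-8)³ = -512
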